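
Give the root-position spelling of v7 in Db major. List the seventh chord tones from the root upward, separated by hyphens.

Ab-Cb-Eb-Gb

The root, Ab, is scale degree 5 — the same note in Db major and Db minor; only the chord quality changes. In Db minor the chord on Ab is Ab–Cb–Eb–Gb.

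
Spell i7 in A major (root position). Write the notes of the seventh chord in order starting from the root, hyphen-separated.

A-C-E-G

i7 is built on scale degree 1, which is A in both A major and its parallel. Building the minor-seventh chord from the parallel minor on A: A–C–E–G.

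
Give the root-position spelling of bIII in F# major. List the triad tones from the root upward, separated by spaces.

A C# E

Scale degree 3 in F# major is A#. bIII uses the lowered form, A, taken from F# minor. Building the major chord from the parallel minor on A: A–C#–E.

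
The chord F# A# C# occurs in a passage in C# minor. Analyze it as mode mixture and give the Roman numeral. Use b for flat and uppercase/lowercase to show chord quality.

F# is scale degree 4 in C# minor. Diatonically C# minor has F#m (iv) on that degree; F#–A#–C# is instead the major chord native to C# major, so it takes the label IV.

IV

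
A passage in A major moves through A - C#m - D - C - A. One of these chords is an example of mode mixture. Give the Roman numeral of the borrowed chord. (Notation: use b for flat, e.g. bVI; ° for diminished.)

A major has the diatonic set A, Bm, C#m, D, E, F#m, G#dim. A, C#m and D all belong to that set. But C (C–E–G) is foreign: the diatonic iii on degree 3 is C#m, whereas C comes from A minor. It is labeled bIII.

bIII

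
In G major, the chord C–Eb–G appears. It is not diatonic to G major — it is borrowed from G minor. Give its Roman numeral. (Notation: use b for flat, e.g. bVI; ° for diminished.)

iv

C is scale degree 4 in G major. C–Eb–G is a minor chord — the form found in G minor, not the diatonic IV (C). Borrowed into G major it is written iv.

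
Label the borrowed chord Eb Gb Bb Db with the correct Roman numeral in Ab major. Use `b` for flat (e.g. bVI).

v7

Eb is scale degree 5 in Ab major. Diatonically Ab major has Eb (V) on that degree; Eb–Gb–Bb–Db is instead the minor-seventh chord native to Ab minor, so it takes the label v7.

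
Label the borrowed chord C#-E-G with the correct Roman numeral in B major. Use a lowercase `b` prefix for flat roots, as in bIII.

C# is scale degree 2 in B major. Diatonically B major has C#m (ii) on that degree; C#–E–G is instead the diminished chord native to B minor, so it takes the label ii°.

ii°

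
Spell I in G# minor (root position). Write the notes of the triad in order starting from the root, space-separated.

G# B# D#

The root, G#, is scale degree 1 — the same note in G# minor and G# major; only the chord quality changes. Building the major chord from the parallel major on G#: G#–B#–D#.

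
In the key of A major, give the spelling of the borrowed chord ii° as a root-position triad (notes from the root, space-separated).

ii° is built on scale degree 2, which is B in both A major and its parallel. Building the diminished chord from the parallel minor on B: B–D–F.

B D F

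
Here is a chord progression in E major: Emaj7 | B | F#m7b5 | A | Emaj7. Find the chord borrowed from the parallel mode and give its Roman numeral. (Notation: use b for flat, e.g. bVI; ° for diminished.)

iiø7

The diatonic triads in E major are E, F#m, G#m, A, B, C#m, D#dim. Of the given chords, Emaj7, B and A are diatonic. F#m7b5 (F#–A–C–E) doesn't fit — on degree 2 E major would have F#m (ii). F#m7b5 is the degree-2 chord of E minor, so it is the borrowed iiø7.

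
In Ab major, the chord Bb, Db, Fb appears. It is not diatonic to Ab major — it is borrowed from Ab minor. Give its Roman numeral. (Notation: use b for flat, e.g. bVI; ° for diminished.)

The root Bb is the diatonic 2nd degree of Ab major; the borrowing shows in the chord quality. Diatonically Ab major has Bbm (ii) on that degree; Bb–Db–Fb is instead the diminished chord native to Ab minor, so it takes the label ii°.

ii°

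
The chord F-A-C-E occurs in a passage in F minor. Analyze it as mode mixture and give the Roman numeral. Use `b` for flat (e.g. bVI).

Imaj7

The root F is the diatonic 1st degree of F minor; the borrowing shows in the chord quality. Diatonically F minor has Fm (i) on that degree; F–A–C–E is instead the major-seventh chord native to F major, so it takes the label Imaj7.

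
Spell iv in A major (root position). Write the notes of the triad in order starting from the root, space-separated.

D F A

iv is built on scale degree 4, which is D in both A major and its parallel. Stacking thirds in A minor on D gives D–F–A.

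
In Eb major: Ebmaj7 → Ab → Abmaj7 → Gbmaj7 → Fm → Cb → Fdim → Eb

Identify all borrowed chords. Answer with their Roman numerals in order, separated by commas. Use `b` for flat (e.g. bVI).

The diatonic triads in Eb major are Eb, Fm, Gm, Ab, Bb, Cm, Ddim. Ebmaj7, Ab, Abmaj7, Fm and Eb all belong to that set. But Gbmaj7 (Gb–Bb–Db–F) is foreign: the diatonic iii on degree 3 is Gm, whereas Gbmaj7 comes from Eb minor. It is labeled bIIImaj7. Cb (Cb–Eb–Gb) is not: scale degree 6 in Eb major carries Cm (vi). In Eb minor the chord on that degree is Cb, so here it functions as bVI, borrowed from the parallel minor. But Fdim (F–Ab–Cb) is foreign: the diatonic ii on degree 2 is Fm, whereas Fdim comes from Eb minor. It is labeled ii°.

bIIImaj7, bVI, ii°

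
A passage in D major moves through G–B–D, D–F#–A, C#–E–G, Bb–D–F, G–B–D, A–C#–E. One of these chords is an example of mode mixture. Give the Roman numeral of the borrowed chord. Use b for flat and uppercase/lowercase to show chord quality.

In D major the diatonic chords are D, Em, F#m, G, A, Bm, C#dim. G–B–D = G, D–F#–A = D, C#–E–G = C#dim and A–C#–E = A are all diatonic. Bb–D–F is not: scale degree 6 in D major carries Bm (vi). In D minor the chord on that degree is Bb, so here it functions as bVI, borrowed from the parallel minor.

bVI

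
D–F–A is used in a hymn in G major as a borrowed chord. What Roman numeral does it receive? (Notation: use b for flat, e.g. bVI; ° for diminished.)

v

D is scale degree 5 in G major. The diatonic chord on degree 5 would be D (V), but D–F–A is the minor chord from G minor. As a borrowed chord it is labeled v.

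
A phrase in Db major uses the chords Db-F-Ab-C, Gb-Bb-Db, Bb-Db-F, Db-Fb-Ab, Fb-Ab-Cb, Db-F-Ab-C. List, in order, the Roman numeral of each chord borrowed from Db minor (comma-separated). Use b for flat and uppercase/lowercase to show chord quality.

In Db major the diatonic chords are Db, Ebm, Fm, Gb, Ab, Bbm, Cdim. Of the given chords, Db–F–Ab–C = Dbmaj7, Gb–Bb–Db = Gb and Bb–Db–F = Bbm are diatonic. Db–Fb–Ab doesn't fit — on degree 1 Db major would have Db (I). Dbm is the degree-1 chord of Db minor, so it is the borrowed i. Fb–Ab–Cb doesn't fit — on degree 3 Db major would have Fm (iii). Fb is the degree-3 chord of Db minor, so it is the borrowed bIII.

i, bIII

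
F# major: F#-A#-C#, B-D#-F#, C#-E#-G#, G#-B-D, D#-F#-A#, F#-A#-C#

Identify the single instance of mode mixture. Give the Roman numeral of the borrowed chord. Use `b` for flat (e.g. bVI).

F# major has the diatonic set F#, G#m, A#m, B, C#, D#m, E#dim. F#–A#–C# = F#, B–D#–F# = B, C#–E#–G# = C# and D#–F#–A# = D#m are all diatonic. G#–B–D is not: scale degree 2 in F# major carries G#m (ii). In F# minor the chord on that degree is G#dim, so here it functions as ii°, borrowed from the parallel minor.

ii°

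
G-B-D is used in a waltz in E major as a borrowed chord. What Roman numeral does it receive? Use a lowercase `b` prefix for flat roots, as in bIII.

G is the lowered form of scale degree 3 in E major (the diatonic degree 3 is G#). Diatonically E major has G#m (iii) on that degree; G–B–D is instead the major chord native to E minor, so it takes the label bIII.

bIII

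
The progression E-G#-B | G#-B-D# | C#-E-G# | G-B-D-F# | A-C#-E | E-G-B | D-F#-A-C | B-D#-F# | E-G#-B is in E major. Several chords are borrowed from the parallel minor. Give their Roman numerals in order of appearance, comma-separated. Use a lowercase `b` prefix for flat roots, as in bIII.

In E major the diatonic chords are E, F#m, G#m, A, B, C#m, D#dim. E–G#–B = E, G#–B–D# = G#m, C#–E–G# = C#m, A–C#–E = A and B–D#–F# = B are all diatonic. G–B–D–F# is not: scale degree 3 in E major carries G#m (iii). In E minor the chord on that degree is Gmaj7, so here it functions as bIIImaj7, borrowed from the parallel minor. E–G–B is not: scale degree 1 in E major carries E (I). In E minor the chord on that degree is Em, so here it functions as i, borrowed from the parallel minor. But D–F#–A–C is foreign: the diatonic vii° on degree 7 is D#dim, whereas D7 comes from E minor. It is labeled bVII7.

bIIImaj7, i, bVII7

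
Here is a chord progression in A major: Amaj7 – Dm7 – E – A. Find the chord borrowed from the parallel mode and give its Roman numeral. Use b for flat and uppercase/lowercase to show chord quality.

iv7

A major has the diatonic set A, Bm, C#m, D, E, F#m, G#dim. Amaj7, E and A are all diatonic. But Dm7 (D–F–A–C) is foreign: the diatonic IV on degree 4 is D, whereas Dm7 comes from A minor. It is labeled iv7.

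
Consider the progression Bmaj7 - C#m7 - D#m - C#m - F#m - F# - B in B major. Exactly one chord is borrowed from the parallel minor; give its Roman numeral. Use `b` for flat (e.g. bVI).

B major has the diatonic set B, C#m, D#m, E, F#, G#m, A#dim. Bmaj7, C#m7, D#m, C#m, F# and B are all diatonic. F#m (F#–A–C#) doesn't fit — on degree 5 B major would have F# (V). F#m is the degree-5 chord of B minor, so it is the borrowed v.

v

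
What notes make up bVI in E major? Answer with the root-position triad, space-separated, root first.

Scale degree 6 in E major is C#. bVI uses the lowered form, C, taken from E minor. In E minor the chord on C is C–E–G.

C E G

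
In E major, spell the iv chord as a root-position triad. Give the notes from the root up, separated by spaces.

iv is built on scale degree 4, which is A in both E major and its parallel. Stacking thirds in E minor on A gives A–C–E.

A C E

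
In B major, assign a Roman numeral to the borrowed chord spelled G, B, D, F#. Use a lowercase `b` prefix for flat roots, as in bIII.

bVImaj7

The root G is the lowered 6th scale degree — diatonically B major has G# there. Diatonically B major has G#m (vi) on that degree; G–B–D–F# is instead the major-seventh chord native to B minor, so it takes the label bVImaj7.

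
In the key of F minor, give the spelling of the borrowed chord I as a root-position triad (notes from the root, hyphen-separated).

I is built on scale degree 1, which is F in both F minor and its parallel. Stacking thirds in F major on F gives F–A–C.

F-A-C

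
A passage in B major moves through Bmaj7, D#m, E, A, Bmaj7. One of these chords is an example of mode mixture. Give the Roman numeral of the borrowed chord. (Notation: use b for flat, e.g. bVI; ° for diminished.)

In B major the diatonic chords are B, C#m, D#m, E, F#, G#m, A#dim. Bmaj7, D#m and E are all diatonic. But A (A–C#–E) is foreign: the diatonic vii° on degree 7 is A#dim, whereas A comes from B minor. It is labeled bVII.

bVII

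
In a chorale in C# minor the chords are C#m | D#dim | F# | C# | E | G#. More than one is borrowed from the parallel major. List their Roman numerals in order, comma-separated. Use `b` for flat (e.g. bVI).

In C# minor (with V from harmonic minor) the diatonic chords are C#m, D#dim, E, F#m, G#, A, B. C#m, D#dim, E and G# all belong to that set. But F# (F#–A#–C#) is foreign: the diatonic iv on degree 4 is F#m, whereas F# comes from C# major. It is labeled IV. C# (C#–E#–G#) is not: scale degree 1 in C# minor carries C#m (i). In C# major the chord on that degree is C#, so here it functions as I, borrowed from the parallel major.

IV, I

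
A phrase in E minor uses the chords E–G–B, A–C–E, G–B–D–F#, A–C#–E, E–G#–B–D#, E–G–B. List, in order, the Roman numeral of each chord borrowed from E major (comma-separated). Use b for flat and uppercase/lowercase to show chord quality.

The diatonic triads in E minor (with V from harmonic minor) are Em, F#dim, G, Am, B, C, D. E–G–B = Em, A–C–E = Am and G–B–D–F# = Gmaj7 all belong to that set. A–C#–E doesn't fit — on degree 4 E minor would have Am (iv). A is the degree-4 chord of E major, so it is the borrowed IV. E–G#–B–D# doesn't fit — on degree 1 E minor would have Em (i). Emaj7 is the degree-1 chord of E major, so it is the borrowed Imaj7.

IV, Imaj7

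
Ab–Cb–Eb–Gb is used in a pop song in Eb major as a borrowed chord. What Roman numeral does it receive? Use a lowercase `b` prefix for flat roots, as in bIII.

iv7

Ab is scale degree 4 in Eb major. Diatonically Eb major has Ab (IV) on that degree; Ab–Cb–Eb–Gb is instead the minor-seventh chord native to Eb minor, so it takes the label iv7.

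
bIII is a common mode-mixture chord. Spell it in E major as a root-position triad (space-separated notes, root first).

G B D

bIII is built on the lowered scale degree 3. In E major degree 3 is G#; lowered it becomes G. In E minor the chord on G is G–B–D.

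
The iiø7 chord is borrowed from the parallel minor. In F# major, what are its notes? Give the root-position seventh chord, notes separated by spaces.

G# B D F#

The root, G#, is scale degree 2 — the same note in F# major and F# minor; only the chord quality changes. In F# minor the chord on G# is G#–B–D–F#.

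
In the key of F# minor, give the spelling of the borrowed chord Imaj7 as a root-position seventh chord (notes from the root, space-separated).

Imaj7 is built on scale degree 1, which is F# in both F# minor and its parallel. In F# major the chord on F# is F#–A#–C#–E#.

F# A# C# E#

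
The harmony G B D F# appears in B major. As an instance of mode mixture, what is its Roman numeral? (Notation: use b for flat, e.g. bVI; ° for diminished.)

G is the lowered form of scale degree 6 in B major (the diatonic degree 6 is G#). G–B–D–F# is a major-seventh chord — the form found in B minor, not the diatonic vi (G#m). Borrowed into B major it is written bVImaj7.

bVImaj7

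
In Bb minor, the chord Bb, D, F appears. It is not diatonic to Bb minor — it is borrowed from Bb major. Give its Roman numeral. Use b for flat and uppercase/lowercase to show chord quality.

I

Bb is scale degree 1 in Bb minor. Diatonically Bb minor has Bbm (i) on that degree; Bb–D–F is instead the major chord native to Bb major, so it takes the label I.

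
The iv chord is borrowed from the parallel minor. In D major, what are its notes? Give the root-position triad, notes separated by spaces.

iv is built on scale degree 4, which is G in both D major and its parallel. Building the minor chord from the parallel minor on G: G–Bb–D.

G Bb D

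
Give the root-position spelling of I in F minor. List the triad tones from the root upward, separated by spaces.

The root, F, is scale degree 1 — the same note in F minor and F major; only the chord quality changes. Building the major chord from the parallel major on F: F–A–C.

F A C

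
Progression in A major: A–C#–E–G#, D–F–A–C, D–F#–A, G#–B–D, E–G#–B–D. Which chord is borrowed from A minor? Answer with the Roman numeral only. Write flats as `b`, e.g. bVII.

iv7

In A major the diatonic chords are A, Bm, C#m, D, E, F#m, G#dim. A–C#–E–G# = Amaj7, D–F#–A = D, G#–B–D = G#dim and E–G#–B–D = E7 all belong to that set. D–F–A–C doesn't fit — on degree 4 A major would have D (IV). Dm7 is the degree-4 chord of A minor, so it is the borrowed iv7.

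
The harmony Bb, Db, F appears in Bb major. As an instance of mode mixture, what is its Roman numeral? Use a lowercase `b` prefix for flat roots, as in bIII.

i

Bb is scale degree 1 in Bb major. The diatonic chord on degree 1 would be Bb (I), but Bb–Db–F is the minor chord from Bb minor. As a borrowed chord it is labeled i.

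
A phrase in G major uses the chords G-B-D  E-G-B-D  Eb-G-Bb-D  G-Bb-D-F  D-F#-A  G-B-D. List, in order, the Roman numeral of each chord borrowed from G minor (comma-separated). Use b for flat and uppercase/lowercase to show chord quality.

The diatonic triads in G major are G, Am, Bm, C, D, Em, F#dim. G–B–D = G, E–G–B–D = Em7 and D–F#–A = D are all diatonic. Eb–G–Bb–D is not: scale degree 6 in G major carries Em (vi). In G minor the chord on that degree is Ebmaj7, so here it functions as bVImaj7, borrowed from the parallel minor. But G–Bb–D–F is foreign: the diatonic I on degree 1 is G, whereas Gm7 comes from G minor. It is labeled i7.

bVImaj7, i7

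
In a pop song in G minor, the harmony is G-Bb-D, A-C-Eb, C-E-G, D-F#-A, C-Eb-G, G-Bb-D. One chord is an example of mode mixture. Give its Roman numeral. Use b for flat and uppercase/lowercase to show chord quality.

IV

The diatonic triads in G minor (with V from harmonic minor) are Gm, Adim, Bb, Cm, D, Eb, F. G–Bb–D = Gm, A–C–Eb = Adim, D–F#–A = D and C–Eb–G = Cm all belong to that set. C–E–G doesn't fit — on degree 4 G minor would have Cm (iv). C is the degree-4 chord of G major, so it is the borrowed IV.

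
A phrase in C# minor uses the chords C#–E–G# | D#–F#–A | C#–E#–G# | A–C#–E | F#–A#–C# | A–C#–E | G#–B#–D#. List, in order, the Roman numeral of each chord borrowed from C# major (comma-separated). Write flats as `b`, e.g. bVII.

In C# minor (with V from harmonic minor) the diatonic chords are C#m, D#dim, E, F#m, G#, A, B. C#–E–G# = C#m, D#–F#–A = D#dim, A–C#–E = A and G#–B#–D# = G# are all diatonic. C#–E#–G# is not: scale degree 1 in C# minor carries C#m (i). In C# major the chord on that degree is C#, so here it functions as I, borrowed from the parallel major. F#–A#–C# doesn't fit — on degree 4 C# minor would have F#m (iv). F# is the degree-4 chord of C# major, so it is the borrowed IV.

I, IV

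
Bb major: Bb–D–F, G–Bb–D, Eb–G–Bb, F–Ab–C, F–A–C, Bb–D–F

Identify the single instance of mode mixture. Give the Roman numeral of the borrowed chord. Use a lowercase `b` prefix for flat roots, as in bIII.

In Bb major the diatonic chords are Bb, Cm, Dm, Eb, F, Gm, Adim. Of the given chords, Bb–D–F = Bb, G–Bb–D = Gm, Eb–G–Bb = Eb and F–A–C = F are diatonic. F–Ab–C doesn't fit — on degree 5 Bb major would have F (V). Fm is the degree-5 chord of Bb minor, so it is the borrowed v.

v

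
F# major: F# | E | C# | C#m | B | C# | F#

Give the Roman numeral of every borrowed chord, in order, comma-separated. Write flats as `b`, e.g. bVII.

bVII, v

F# major has the diatonic set F#, G#m, A#m, B, C#, D#m, E#dim. Of the given chords, F#, C# and B are diatonic. E (E–G#–B) is not: scale degree 7 in F# major carries E#dim (vii°). In F# minor the chord on that degree is E, so here it functions as bVII, borrowed from the parallel minor. But C#m (C#–E–G#) is foreign: the diatonic V on degree 5 is C#, whereas C#m comes from F# minor. It is labeled v.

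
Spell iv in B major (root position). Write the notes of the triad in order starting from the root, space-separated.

iv is built on scale degree 4, which is E in both B major and its parallel. Stacking thirds in B minor on E gives E–G–B.

E G B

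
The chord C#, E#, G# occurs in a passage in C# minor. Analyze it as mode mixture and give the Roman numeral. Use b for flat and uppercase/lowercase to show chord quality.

I

The root C# is the diatonic 1st degree of C# minor; the borrowing shows in the chord quality. The diatonic chord on degree 1 would be C#m (i), but C#–E#–G# is the major chord from C# major. As a borrowed chord it is labeled I.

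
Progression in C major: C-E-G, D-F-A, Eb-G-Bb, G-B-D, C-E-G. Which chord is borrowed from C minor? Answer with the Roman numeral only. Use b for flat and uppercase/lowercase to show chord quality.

bIII

In C major the diatonic chords are C, Dm, Em, F, G, Am, Bdim. C–E–G = C, D–F–A = Dm and G–B–D = G are all diatonic. Eb–G–Bb doesn't fit — on degree 3 C major would have Em (iii). Eb is the degree-3 chord of C minor, so it is the borrowed bIII.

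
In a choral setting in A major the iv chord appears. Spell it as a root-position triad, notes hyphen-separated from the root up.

iv is built on scale degree 4, which is D in both A major and its parallel. In A minor the chord on D is D–F–A.

D-F-A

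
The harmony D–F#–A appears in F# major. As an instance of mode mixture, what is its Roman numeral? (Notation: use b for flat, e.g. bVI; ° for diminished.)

bVI

In F# major scale degree 6 is D#; D is its lowered form, from F# minor. Diatonically F# major has D#m (vi) on that degree; D–F#–A is instead the major chord native to F# minor, so it takes the label bVI.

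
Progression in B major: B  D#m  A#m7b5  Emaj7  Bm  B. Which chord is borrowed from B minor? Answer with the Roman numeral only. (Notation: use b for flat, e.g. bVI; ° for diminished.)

i

In B major the diatonic chords are B, C#m, D#m, E, F#, G#m, A#dim. Of the given chords, B, D#m, A#m7b5 and Emaj7 are diatonic. But Bm (B–D–F#) is foreign: the diatonic I on degree 1 is B, whereas Bm comes from B minor. It is labeled i.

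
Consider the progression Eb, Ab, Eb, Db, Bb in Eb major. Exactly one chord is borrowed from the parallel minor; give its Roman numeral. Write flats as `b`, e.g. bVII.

bVII

Eb major has the diatonic set Eb, Fm, Gm, Ab, Bb, Cm, Ddim. Eb, Ab and Bb all belong to that set. Db (Db–F–Ab) doesn't fit — on degree 7 Eb major would have Ddim (vii°). Db is the degree-7 chord of Eb minor, so it is the borrowed bVII.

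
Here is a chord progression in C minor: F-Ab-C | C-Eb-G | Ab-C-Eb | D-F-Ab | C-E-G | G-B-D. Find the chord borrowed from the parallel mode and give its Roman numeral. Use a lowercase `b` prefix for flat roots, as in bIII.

C minor has the diatonic set Cm, Ddim, Eb, Fm, G, Ab, Bb (with V from harmonic minor). F–Ab–C = Fm, C–Eb–G = Cm, Ab–C–Eb = Ab, D–F–Ab = Ddim and G–B–D = G all belong to that set. C–E–G doesn't fit — on degree 1 C minor would have Cm (i). C is the degree-1 chord of C major, so it is the borrowed I.

I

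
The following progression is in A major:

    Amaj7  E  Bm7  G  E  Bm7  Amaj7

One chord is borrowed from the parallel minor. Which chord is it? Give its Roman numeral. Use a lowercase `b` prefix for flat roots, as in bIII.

A major has the diatonic set A, Bm, C#m, D, E, F#m, G#dim. Amaj7, E and Bm7 are all diatonic. G (G–B–D) is not: scale degree 7 in A major carries G#dim (vii°). In A minor the chord on that degree is G, so here it functions as bVII, borrowed from the parallel minor.

bVII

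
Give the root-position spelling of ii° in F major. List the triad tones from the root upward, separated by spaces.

G Bb Db

The root, G, is scale degree 2 — the same note in F major and F minor; only the chord quality changes. Building the diminished chord from the parallel minor on G: G–Bb–Db.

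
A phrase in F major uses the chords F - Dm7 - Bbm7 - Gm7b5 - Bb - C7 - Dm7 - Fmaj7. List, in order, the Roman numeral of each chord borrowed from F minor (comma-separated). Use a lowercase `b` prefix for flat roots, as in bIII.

The diatonic triads in F major are F, Gm, Am, Bb, C, Dm, Edim. Of the given chords, F, Dm7, Bb, C7 and Fmaj7 are diatonic. Bbm7 (Bb–Db–F–Ab) is not: scale degree 4 in F major carries Bb (IV). In F minor the chord on that degree is Bbm7, so here it functions as iv7, borrowed from the parallel minor. But Gm7b5 (G–Bb–Db–F) is foreign: the diatonic ii on degree 2 is Gm, whereas Gm7b5 comes from F minor. It is labeled iiø7.

iv7, iiø7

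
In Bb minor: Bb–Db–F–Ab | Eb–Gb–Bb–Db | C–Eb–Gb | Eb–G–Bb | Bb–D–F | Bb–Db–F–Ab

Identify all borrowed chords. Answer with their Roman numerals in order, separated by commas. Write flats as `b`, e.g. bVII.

IV, I

In Bb minor (with V from harmonic minor) the diatonic chords are Bbm, Cdim, Db, Ebm, F, Gb, Ab. Bb–Db–F–Ab = Bbm7, Eb–Gb–Bb–Db = Ebm7 and C–Eb–Gb = Cdim all belong to that set. Eb–G–Bb doesn't fit — on degree 4 Bb minor would have Ebm (iv). Eb is the degree-4 chord of Bb major, so it is the borrowed IV. Bb–D–F doesn't fit — on degree 1 Bb minor would have Bbm (i). Bb is the degree-1 chord of Bb major, so it is the borrowed I.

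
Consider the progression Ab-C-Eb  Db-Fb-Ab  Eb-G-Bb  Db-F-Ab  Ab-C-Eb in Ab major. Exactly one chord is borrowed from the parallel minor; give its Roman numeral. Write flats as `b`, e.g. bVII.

In Ab major the diatonic chords are Ab, Bbm, Cm, Db, Eb, Fm, Gdim. Of the given chords, Ab–C–Eb = Ab, Eb–G–Bb = Eb and Db–F–Ab = Db are diatonic. Db–Fb–Ab doesn't fit — on degree 4 Ab major would have Db (IV). Dbm is the degree-4 chord of Ab minor, so it is the borrowed iv.

iv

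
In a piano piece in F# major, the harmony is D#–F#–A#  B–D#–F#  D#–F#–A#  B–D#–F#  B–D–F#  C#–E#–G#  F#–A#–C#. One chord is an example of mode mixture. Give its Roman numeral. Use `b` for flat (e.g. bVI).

iv

The diatonic triads in F# major are F#, G#m, A#m, B, C#, D#m, E#dim. D#–F#–A# = D#m, B–D#–F# = B, C#–E#–G# = C# and F#–A#–C# = F# are all diatonic. B–D–F# doesn't fit — on degree 4 F# major would have B (IV). Bm is the degree-4 chord of F# minor, so it is the borrowed iv.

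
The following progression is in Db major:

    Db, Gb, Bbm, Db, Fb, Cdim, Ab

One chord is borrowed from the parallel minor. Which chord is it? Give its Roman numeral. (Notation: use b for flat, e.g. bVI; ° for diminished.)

In Db major the diatonic chords are Db, Ebm, Fm, Gb, Ab, Bbm, Cdim. Of the given chords, Db, Gb, Bbm, Cdim and Ab are diatonic. Fb (Fb–Ab–Cb) doesn't fit — on degree 3 Db major would have Fm (iii). Fb is the degree-3 chord of Db minor, so it is the borrowed bIII.

bIII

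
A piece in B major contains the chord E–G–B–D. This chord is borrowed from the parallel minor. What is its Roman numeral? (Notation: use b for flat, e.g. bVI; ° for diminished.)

iv7

E is scale degree 4 in B major. The diatonic chord on degree 4 would be E (IV), but E–G–B–D is the minor-seventh chord from B minor. As a borrowed chord it is labeled iv7.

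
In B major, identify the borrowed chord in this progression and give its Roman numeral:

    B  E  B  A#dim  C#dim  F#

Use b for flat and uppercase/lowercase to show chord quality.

In B major the diatonic chords are B, C#m, D#m, E, F#, G#m, A#dim. Of the given chords, B, E, A#dim and F# are diatonic. But C#dim (C#–E–G) is foreign: the diatonic ii on degree 2 is C#m, whereas C#dim comes from B minor. It is labeled ii°.

ii°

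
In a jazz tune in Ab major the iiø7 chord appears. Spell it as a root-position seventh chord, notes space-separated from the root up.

The root, Bb, is scale degree 2 — the same note in Ab major and Ab minor; only the chord quality changes. In Ab minor the chord on Bb is Bb–Db–Fb–Ab.

Bb Db Fb Ab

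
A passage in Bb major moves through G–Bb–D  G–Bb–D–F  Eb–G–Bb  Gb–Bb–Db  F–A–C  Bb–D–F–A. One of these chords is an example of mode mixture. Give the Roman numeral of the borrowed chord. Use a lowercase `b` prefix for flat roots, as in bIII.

bVI

Bb major has the diatonic set Bb, Cm, Dm, Eb, F, Gm, Adim. G–Bb–D = Gm, G–Bb–D–F = Gm7, Eb–G–Bb = Eb, F–A–C = F and Bb–D–F–A = Bbmaj7 all belong to that set. But Gb–Bb–Db is foreign: the diatonic vi on degree 6 is Gm, whereas Gb comes from Bb minor. It is labeled bVI.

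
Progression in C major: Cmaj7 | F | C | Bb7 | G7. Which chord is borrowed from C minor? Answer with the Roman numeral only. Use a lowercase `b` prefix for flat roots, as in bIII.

C major has the diatonic set C, Dm, Em, F, G, Am, Bdim. Of the given chords, Cmaj7, F, C and G7 are diatonic. Bb7 (Bb–D–F–Ab) is not: scale degree 7 in C major carries Bdim (vii°). In C minor the chord on that degree is Bb7, so here it functions as bVII7, borrowed from the parallel minor.

bVII7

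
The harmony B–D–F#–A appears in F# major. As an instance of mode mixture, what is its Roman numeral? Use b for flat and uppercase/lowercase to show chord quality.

B is scale degree 4 in F# major. The diatonic chord on degree 4 would be B (IV), but B–D–F#–A is the minor-seventh chord from F# minor. As a borrowed chord it is labeled iv7.

iv7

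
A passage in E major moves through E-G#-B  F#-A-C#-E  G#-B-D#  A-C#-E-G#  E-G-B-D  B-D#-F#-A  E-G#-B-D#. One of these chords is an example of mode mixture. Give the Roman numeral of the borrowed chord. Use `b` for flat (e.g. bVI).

E major has the diatonic set E, F#m, G#m, A, B, C#m, D#dim. E–G#–B = E, F#–A–C#–E = F#m7, G#–B–D# = G#m, A–C#–E–G# = Amaj7, B–D#–F#–A = B7 and E–G#–B–D# = Emaj7 all belong to that set. But E–G–B–D is foreign: the diatonic I on degree 1 is E, whereas Em7 comes from E minor. It is labeled i7.

i7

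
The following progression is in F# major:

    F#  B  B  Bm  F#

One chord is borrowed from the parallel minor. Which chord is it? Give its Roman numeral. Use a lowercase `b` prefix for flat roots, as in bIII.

F# major has the diatonic set F#, G#m, A#m, B, C#, D#m, E#dim. Of the given chords, F# and B are diatonic. But Bm (B–D–F#) is foreign: the diatonic IV on degree 4 is B, whereas Bm comes from F# minor. It is labeled iv.

iv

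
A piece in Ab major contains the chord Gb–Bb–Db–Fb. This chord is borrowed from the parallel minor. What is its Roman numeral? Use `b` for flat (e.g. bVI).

Gb is the lowered form of scale degree 7 in Ab major (the diatonic degree 7 is G). The diatonic chord on degree 7 would be Gdim (vii°), but Gb–Bb–Db–Fb is the dominant-seventh chord from Ab minor. As a borrowed chord it is labeled bVII7.

bVII7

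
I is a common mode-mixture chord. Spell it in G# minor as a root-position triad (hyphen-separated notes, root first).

The root, G#, is scale degree 1 — the same note in G# minor and G# major; only the chord quality changes. In G# major the chord on G# is G#–B#–D#.

G#-B#-D#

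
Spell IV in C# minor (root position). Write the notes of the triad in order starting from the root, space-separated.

F# A# C#

IV is built on scale degree 4, which is F# in both C# minor and its parallel. In C# major the chord on F# is F#–A#–C#.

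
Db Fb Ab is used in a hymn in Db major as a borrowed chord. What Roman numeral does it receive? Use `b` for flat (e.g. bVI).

Db is scale degree 1 in Db major. Diatonically Db major has Db (I) on that degree; Db–Fb–Ab is instead the minor chord native to Db minor, so it takes the label i.

i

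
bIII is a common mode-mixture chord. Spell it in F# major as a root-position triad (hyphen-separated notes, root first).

A-C#-E

The root of bIII is the lowered 3rd degree: A# becomes A. Stacking thirds in F# minor on A gives A–C#–E.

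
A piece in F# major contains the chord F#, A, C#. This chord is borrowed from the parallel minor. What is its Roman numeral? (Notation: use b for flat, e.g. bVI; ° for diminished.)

i

The root F# is the diatonic 1st degree of F# major; the borrowing shows in the chord quality. Diatonically F# major has F# (I) on that degree; F#–A–C# is instead the minor chord native to F# minor, so it takes the label i.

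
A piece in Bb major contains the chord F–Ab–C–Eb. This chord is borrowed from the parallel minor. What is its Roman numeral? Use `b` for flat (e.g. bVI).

The root F is the diatonic 5th degree of Bb major; the borrowing shows in the chord quality. The diatonic chord on degree 5 would be F (V), but F–Ab–C–Eb is the minor-seventh chord from Bb minor. As a borrowed chord it is labeled v7.

v7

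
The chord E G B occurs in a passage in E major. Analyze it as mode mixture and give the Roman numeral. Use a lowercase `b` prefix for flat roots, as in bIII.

i

The root E is the diatonic 1st degree of E major; the borrowing shows in the chord quality. The diatonic chord on degree 1 would be E (I), but E–G–B is the minor chord from E minor. As a borrowed chord it is labeled i.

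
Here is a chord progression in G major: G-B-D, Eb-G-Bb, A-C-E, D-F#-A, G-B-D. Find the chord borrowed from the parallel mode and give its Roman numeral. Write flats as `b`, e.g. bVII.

The diatonic triads in G major are G, Am, Bm, C, D, Em, F#dim. G–B–D = G, A–C–E = Am and D–F#–A = D are all diatonic. But Eb–G–Bb is foreign: the diatonic vi on degree 6 is Em, whereas Eb comes from G minor. It is labeled bVI.

bVI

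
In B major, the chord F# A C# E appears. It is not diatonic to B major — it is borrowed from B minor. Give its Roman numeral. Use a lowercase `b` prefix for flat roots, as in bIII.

v7

F# is scale degree 5 in B major. Diatonically B major has F# (V) on that degree; F#–A–C#–E is instead the minor-seventh chord native to B minor, so it takes the label v7.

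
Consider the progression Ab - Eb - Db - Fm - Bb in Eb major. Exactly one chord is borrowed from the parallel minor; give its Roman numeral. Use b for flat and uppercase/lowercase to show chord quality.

In Eb major the diatonic chords are Eb, Fm, Gm, Ab, Bb, Cm, Ddim. Of the given chords, Ab, Eb, Fm and Bb are diatonic. Db (Db–F–Ab) is not: scale degree 7 in Eb major carries Ddim (vii°). In Eb minor the chord on that degree is Db, so here it functions as bVII, borrowed from the parallel minor.

bVII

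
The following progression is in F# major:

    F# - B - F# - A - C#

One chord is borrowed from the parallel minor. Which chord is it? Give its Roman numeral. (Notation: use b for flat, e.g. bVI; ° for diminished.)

bIII

The diatonic triads in F# major are F#, G#m, A#m, B, C#, D#m, E#dim. Of the given chords, F#, B and C# are diatonic. But A (A–C#–E) is foreign: the diatonic iii on degree 3 is A#m, whereas A comes from F# minor. It is labeled bIII.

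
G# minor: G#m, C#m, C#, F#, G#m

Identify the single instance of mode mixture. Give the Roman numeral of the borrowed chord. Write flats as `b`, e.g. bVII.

IV

G# minor has the diatonic set G#m, A#dim, B, C#m, D#, E, F# (with V from harmonic minor). Of the given chords, G#m, C#m and F# are diatonic. C# (C#–E#–G#) doesn't fit — on degree 4 G# minor would have C#m (iv). C# is the degree-4 chord of G# major, so it is the borrowed IV.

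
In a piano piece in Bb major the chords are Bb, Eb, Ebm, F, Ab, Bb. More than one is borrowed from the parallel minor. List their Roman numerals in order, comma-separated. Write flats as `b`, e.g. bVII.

iv, bVII

Bb major has the diatonic set Bb, Cm, Dm, Eb, F, Gm, Adim. Of the given chords, Bb, Eb and F are diatonic. But Ebm (Eb–Gb–Bb) is foreign: the diatonic IV on degree 4 is Eb, whereas Ebm comes from Bb minor. It is labeled iv. But Ab (Ab–C–Eb) is foreign: the diatonic vii° on degree 7 is Adim, whereas Ab comes from Bb minor. It is labeled bVII.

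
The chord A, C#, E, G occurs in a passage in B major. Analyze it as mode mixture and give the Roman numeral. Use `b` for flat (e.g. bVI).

bVII7

In B major scale degree 7 is A#; A is its lowered form, from B minor. Diatonically B major has A#dim (vii°) on that degree; A–C#–E–G is instead the dominant-seventh chord native to B minor, so it takes the label bVII7.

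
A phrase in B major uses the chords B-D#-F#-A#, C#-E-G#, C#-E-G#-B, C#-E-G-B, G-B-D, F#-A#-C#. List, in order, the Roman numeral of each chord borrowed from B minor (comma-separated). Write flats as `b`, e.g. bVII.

The diatonic triads in B major are B, C#m, D#m, E, F#, G#m, A#dim. Of the given chords, B–D#–F#–A# = Bmaj7, C#–E–G# = C#m, C#–E–G#–B = C#m7 and F#–A#–C# = F# are diatonic. C#–E–G–B is not: scale degree 2 in B major carries C#m (ii). In B minor the chord on that degree is C#m7b5, so here it functions as iiø7, borrowed from the parallel minor. G–B–D doesn't fit — on degree 6 B major would have G#m (vi). G is the degree-6 chord of B minor, so it is the borrowed bVI.

iiø7, bVI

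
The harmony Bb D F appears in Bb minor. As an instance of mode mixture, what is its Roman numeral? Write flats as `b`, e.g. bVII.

I

Bb is scale degree 1 in Bb minor. Bb–D–F is a major chord — the form found in Bb major, not the diatonic i (Bbm). Borrowed into Bb minor it is written I.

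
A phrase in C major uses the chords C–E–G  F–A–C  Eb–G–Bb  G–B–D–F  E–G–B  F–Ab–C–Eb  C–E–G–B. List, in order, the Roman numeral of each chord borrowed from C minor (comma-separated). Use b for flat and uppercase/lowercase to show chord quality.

The diatonic triads in C major are C, Dm, Em, F, G, Am, Bdim. C–E–G = C, F–A–C = F, G–B–D–F = G7, E–G–B = Em and C–E–G–B = Cmaj7 are all diatonic. Eb–G–Bb is not: scale degree 3 in C major carries Em (iii). In C minor the chord on that degree is Eb, so here it functions as bIII, borrowed from the parallel minor. F–Ab–C–Eb is not: scale degree 4 in C major carries F (IV). In C minor the chord on that degree is Fm7, so here it functions as iv7, borrowed from the parallel minor.

bIII, iv7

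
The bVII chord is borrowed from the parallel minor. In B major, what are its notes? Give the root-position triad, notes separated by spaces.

A C# E

bVII is built on the lowered scale degree 7. In B major degree 7 is A#; lowered it becomes A. Stacking thirds in B minor on A gives A–C#–E.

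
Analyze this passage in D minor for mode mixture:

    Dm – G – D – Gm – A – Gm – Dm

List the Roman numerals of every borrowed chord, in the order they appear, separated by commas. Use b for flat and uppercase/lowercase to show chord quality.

IV, I

In D minor (with V from harmonic minor) the diatonic chords are Dm, Edim, F, Gm, A, Bb, C. Dm, Gm and A are all diatonic. G (G–B–D) doesn't fit — on degree 4 D minor would have Gm (iv). G is the degree-4 chord of D major, so it is the borrowed IV. D (D–F#–A) doesn't fit — on degree 1 D minor would have Dm (i). D is the degree-1 chord of D major, so it is the borrowed I.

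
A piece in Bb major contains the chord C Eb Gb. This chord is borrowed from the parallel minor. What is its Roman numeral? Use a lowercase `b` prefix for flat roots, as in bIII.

ii°

C is scale degree 2 in Bb major. The diatonic chord on degree 2 would be Cm (ii), but C–Eb–Gb is the diminished chord from Bb minor. As a borrowed chord it is labeled ii°.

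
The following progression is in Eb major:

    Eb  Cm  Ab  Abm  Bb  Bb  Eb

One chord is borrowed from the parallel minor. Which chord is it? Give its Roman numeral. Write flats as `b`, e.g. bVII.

The diatonic triads in Eb major are Eb, Fm, Gm, Ab, Bb, Cm, Ddim. Eb, Cm, Ab and Bb are all diatonic. Abm (Ab–Cb–Eb) is not: scale degree 4 in Eb major carries Ab (IV). In Eb minor the chord on that degree is Abm, so here it functions as iv, borrowed from the parallel minor.

iv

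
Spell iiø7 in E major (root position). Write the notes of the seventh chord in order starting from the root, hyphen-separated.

F#-A-C-E

iiø7 is built on scale degree 2, which is F# in both E major and its parallel. Building the half-diminished-seventh chord from the parallel minor on F#: F#–A–C–E.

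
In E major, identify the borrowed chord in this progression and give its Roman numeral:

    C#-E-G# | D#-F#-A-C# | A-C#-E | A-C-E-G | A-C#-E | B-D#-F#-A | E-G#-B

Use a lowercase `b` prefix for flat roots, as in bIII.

iv7

E major has the diatonic set E, F#m, G#m, A, B, C#m, D#dim. C#–E–G# = C#m, D#–F#–A–C# = D#m7b5, A–C#–E = A, B–D#–F#–A = B7 and E–G#–B = E are all diatonic. A–C–E–G doesn't fit — on degree 4 E major would have A (IV). Am7 is the degree-4 chord of E minor, so it is the borrowed iv7.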